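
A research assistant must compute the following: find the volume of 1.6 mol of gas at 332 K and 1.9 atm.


PV = nRT  (R = 0.08206 L·atm/(mol·K))
V = nRT/P = 1.6×0.08206×332/1.9
= 22.942 L

22.942 L


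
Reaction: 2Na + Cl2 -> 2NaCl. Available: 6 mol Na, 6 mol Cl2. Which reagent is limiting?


Mole ratio available / coefficient:
  Na: 6/2 = 3.000
  Cl2: 6/1 = 6.000
Smaller ratio is limiting.

Na


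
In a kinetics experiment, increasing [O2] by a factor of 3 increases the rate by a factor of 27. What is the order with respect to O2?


rate ∝ [O2]^n
3^n = 27 → n = 3
Order in O2: 3

3


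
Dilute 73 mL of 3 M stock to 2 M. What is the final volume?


C1V1 = C2V2
3 × 73 = 2 × V2
V2 = 219/2 = 109.5 mL

109.5 mL


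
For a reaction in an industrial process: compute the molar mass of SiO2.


M(SiO2) = 1×28.09 + 2×16.0
= 28.09 + 32.0
= 60.09 g/mol

60.09 g/mol


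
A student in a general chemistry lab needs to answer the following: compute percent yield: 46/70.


% yield = actual/theoretical × 100
= 46/70 × 100
= 65.71%

65.71%


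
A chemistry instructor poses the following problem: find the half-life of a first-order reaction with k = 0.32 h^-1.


t½ = ln2/k = 0.693147/(0.32 h^-1)
= 2.166 h

2.166 h


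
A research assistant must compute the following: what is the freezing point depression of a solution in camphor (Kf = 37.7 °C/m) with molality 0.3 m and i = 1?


ΔTf = Kf × m × i
= 37.7 × 0.3 × 1
= 11.31 °C

11.31 °C


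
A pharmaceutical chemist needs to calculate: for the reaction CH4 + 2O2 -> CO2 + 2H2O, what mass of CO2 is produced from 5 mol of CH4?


Mole ratio CO2:CH4 = 1:1
n(CO2) = 5 × 1/1 = 5.000 mol
mass = 5.000 × 44.01 = 220.05 g

220.05 g


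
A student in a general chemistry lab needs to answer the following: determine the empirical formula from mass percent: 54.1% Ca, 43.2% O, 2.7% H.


Assume 100 g sample. Moles of each element:
  Ca: 54.1/40.08 = 1.35 mol
  O: 43.2/16.0 = 2.7 mol
  H: 2.7/1.008 = 2.679 mol
Divide by smallest (1.35):
  Ca: 1.35/1.35 = 1.0
  O: 2.7/1.35 = 2.0
  H: 2.679/1.35 = 1.98
Empirical formula: CaO2H2

CaO2H2


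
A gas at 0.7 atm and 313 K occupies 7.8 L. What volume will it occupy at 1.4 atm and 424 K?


P1V1/T1 = P2V2/T2
V2 = P1V1T2/(T1P2)
= 0.7×7.8×424/(313×1.4)
= 5.283 L

5.283 L


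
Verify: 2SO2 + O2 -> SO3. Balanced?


Equation: 2SO2 + O2 -> SO3
Check atoms: O: 6≠3, S: 2≠1
Not balanced

No, not balanced


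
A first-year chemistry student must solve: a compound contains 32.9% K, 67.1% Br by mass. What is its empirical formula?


Assume 100 g sample. Moles of each element:
  K: 32.9/39.1 = 0.841 mol
  Br: 67.1/79.9 = 0.84 mol
Divide by smallest (0.84):
  K: 0.841/0.84 = 1.0
  Br: 0.84/0.84 = 1.0
Empirical formula: KBr

KBr


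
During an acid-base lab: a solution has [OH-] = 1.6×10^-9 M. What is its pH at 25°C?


pOH = -log10([OH-]) = -log10(1.6×10^-9)
= 9 - log10(1.6) = 8.8
pH = 14 - pOH = 14 - 8.8 = 5.2

5.2


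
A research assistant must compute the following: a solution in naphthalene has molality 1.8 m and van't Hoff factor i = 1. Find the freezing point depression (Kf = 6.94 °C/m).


ΔTf = Kf × m × i
= 6.94 × 1.8 × 1
= 12.492 °C

12.492 °C


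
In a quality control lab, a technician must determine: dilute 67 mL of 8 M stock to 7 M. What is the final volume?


C1V1 = C2V2
8 × 67 = 7 × V2
V2 = 536/7 = 76.57 mL

76.57 mL


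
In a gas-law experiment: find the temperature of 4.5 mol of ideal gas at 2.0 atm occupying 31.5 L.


PV = nRT  (R = 0.08206 L·atm/(mol·K))
T = PV/(nR) = 2.0×31.5/(4.5×0.08206)
= 63.00/0.369270
= 170.61 K

170.61 K


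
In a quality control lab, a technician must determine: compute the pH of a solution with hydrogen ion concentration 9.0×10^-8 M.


pH = -log10([H+]) = -log10(9.0×10^-8)
= 8 - log10(9.0)
= 8 - 0.95
= 7.05

7.05


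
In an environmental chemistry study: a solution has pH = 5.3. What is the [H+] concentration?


[H+] = 10^(-pH) = 10^(-5.3)
= 5.01×10^-6 M

5.01×10^-6 M


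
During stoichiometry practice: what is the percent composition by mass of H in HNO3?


M(HNO3) = 1×1.008 + 1×14.01 + 3×16.0 = 63.018 g/mol
Mass of H = 1 × 1.008 = 1.008 g/mol
% H = 1.008/63.018 × 100 = 1.60%

1.60%


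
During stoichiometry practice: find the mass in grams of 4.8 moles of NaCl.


M(NaCl) = 58.44 g/mol
mass = n × M = 4.8 × 58.44 = 280.51 g

280.51 g


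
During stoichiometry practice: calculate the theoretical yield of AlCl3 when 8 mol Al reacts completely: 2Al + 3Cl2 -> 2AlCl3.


Mole ratio AlCl3:Al = 2:2
n(AlCl3) = 8 × 2/2 = 8.000 mol
mass = 8.000 × 133.33 = 1066.64 g

1066.64 g


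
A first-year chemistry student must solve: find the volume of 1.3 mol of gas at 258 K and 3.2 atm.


PV = nRT  (R = 0.08206 L·atm/(mol·K))
V = nRT/P = 1.3×0.08206×258/3.2
= 8.601 L

8.601 L


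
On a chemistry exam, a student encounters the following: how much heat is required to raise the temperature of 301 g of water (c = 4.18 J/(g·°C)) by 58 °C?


q = mcΔT = 301 × 4.18 × 58
= 72974.44 J

72974.44 J


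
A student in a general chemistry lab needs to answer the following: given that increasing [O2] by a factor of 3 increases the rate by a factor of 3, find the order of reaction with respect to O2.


rate ∝ [O2]^n
3^n = 3 → n = 1
Order in O2: 1

1


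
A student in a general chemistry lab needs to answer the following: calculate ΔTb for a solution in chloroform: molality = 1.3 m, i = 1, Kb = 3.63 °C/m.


ΔTb = Kb × m × i
= 3.63 × 1.3 × 1
= 4.719 °C

4.719 °C


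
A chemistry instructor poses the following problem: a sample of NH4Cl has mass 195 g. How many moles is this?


M(NH4Cl) = 53.49 g/mol
n = mass/M = 195/53.49 = 3.6455 mol

3.6455 mol


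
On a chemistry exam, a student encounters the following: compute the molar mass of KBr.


M(KBr) = 1×39.1 + 1×79.9
= 39.1 + 79.9
= 119.0 g/mol

119.0 g/mol


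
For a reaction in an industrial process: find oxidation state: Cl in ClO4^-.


x + 4(-2) = -1, so x = +7
Oxidation number: +7

+7


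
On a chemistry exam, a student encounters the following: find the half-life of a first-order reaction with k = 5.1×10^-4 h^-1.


t½ = ln2/k = 0.693147/(5.1×10^-4 h^-1)
= 1359 h

1359 h


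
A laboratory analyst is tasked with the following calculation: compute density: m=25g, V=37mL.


ρ = mass/volume
= 25/37
= 0.676 g/mL

0.676 g/mL


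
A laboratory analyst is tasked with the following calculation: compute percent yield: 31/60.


% yield = actual/theoretical × 100
= 31/60 × 100
= 51.67%

51.67%


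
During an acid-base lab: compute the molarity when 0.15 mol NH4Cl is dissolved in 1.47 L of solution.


M = n/V = 0.15/1.47 = 0.102 mol/L

0.102 M


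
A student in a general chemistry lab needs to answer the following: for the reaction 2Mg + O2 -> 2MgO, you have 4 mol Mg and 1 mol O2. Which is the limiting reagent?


Mole ratio available / coefficient:
  Mg: 4/2 = 2.000
  O2: 1/1 = 1.000
Smaller ratio is limiting.

O2


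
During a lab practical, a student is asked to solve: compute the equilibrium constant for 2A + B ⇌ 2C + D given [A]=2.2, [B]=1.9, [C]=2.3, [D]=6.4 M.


Kc = [C]^2[D]/([A]^2[B])
= (2.3^2 × 6.4^1)/(2.2^2 × 1.9^1)
= 33.856/9.196
= 3.682

3.682


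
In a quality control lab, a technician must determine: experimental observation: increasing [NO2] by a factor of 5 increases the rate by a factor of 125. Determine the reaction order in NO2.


rate ∝ [NO2]^n
5^n = 125 → n = 3
Order in NO2: 3

3


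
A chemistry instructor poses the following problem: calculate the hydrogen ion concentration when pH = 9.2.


[H+] = 10^(-pH) = 10^(-9.2)
= 6.31×10^-10 M

6.31×10^-10 M


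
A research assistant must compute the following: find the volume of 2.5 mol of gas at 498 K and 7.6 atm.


PV = nRT  (R = 0.08206 L·atm/(mol·K))
V = nRT/P = 2.5×0.08206×498/7.6
= 13.443 L

13.443 L


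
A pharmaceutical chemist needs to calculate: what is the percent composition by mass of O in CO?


M(CO) = 1×12.01 + 1×16.0 = 28.01 g/mol
Mass of O = 1 × 16.0 = 16.00 g/mol
% O = 16.00/28.01 × 100 = 57.12%

57.12%


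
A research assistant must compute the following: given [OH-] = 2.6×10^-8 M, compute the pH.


pOH = -log10([OH-]) = -log10(2.6×10^-8)
= 8 - log10(2.6) = 7.59
pH = 14 - pOH = 14 - 7.59 = 6.41

6.41


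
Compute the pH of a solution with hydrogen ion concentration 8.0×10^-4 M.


pH = -log10([H+]) = -log10(8.0×10^-4)
= 4 - log10(8.0)
= 4 - 0.9
= 3.1

3.1


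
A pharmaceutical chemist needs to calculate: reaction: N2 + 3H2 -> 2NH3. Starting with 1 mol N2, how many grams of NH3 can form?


Mole ratio NH3:N2 = 2:1
n(NH3) = 1 × 2/1 = 2.000 mol
mass = 2.000 × 17.03 = 34.06 g

34.06 g


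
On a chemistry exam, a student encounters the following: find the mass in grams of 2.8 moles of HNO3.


M(HNO3) = 63.02 g/mol
mass = n × M = 2.8 × 63.02 = 176.46 g

176.46 g


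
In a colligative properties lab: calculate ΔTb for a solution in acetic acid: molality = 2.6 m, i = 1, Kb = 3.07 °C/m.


ΔTb = Kb × m × i
= 3.07 × 2.6 × 1
= 7.982 °C

7.982 °C


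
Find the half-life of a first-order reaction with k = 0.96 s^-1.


t½ = ln2/k = 0.693147/(0.96 s^-1)
= 0.7220 s

0.7220 s


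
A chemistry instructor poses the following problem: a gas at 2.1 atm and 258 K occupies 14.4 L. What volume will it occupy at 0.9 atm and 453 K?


P1V1/T1 = P2V2/T2
V2 = P1V1T2/(T1P2)
= 2.1×14.4×453/(258×0.9)
= 58.995 L

58.995 L


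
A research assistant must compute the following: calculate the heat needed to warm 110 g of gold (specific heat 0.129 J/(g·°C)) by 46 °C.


q = mcΔT = 110 × 0.129 × 46
= 652.74 J

652.74 J


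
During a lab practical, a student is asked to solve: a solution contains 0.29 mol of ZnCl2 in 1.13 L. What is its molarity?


M = n/V = 0.29/1.13 = 0.257 mol/L

0.257 M


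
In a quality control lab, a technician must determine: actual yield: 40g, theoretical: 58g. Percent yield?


% yield = actual/theoretical × 100
= 40/58 × 100
= 68.97%

68.97%


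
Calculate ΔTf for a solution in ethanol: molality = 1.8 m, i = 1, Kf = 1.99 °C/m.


ΔTf = Kf × m × i
= 1.99 × 1.8 × 1
= 3.582 °C

3.582 °C


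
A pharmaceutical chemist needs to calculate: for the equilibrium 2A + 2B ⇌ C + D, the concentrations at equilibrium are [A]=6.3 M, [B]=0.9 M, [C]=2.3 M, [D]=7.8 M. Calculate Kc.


Kc = [C][D]/([A]^2[B]^2)
= (2.3^1 × 7.8^1)/(6.3^2 × 0.9^2)
= 17.94/32.1489
= 0.5580

0.5580


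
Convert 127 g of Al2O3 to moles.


M(Al2O3) = 101.96 g/mol
n = mass/M = 127/101.96 = 1.2456 mol

1.2456 mol


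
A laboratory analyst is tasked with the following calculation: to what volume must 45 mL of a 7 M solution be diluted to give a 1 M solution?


C1V1 = C2V2
7 × 45 = 1 × V2
V2 = 315/1 = 315.0 mL

315.0 mL


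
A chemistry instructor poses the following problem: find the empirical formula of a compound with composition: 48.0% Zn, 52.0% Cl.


Assume 100 g sample. Moles of each element:
  Zn: 48.0/65.38 = 0.734 mol
  Cl: 52.0/35.45 = 1.467 mol
Divide by smallest (0.734):
  Zn: 0.734/0.734 = 1.0
  Cl: 1.467/0.734 = 2.0
Empirical formula: ZnCl2

ZnCl2


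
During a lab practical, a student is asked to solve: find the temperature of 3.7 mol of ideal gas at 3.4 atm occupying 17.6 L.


PV = nRT  (R = 0.08206 L·atm/(mol·K))
T = PV/(nR) = 3.4×17.6/(3.7×0.08206)
= 59.84/0.303622
= 197.09 K

197.09 K


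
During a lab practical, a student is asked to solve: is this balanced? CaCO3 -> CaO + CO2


Equation: CaCO3 -> CaO + CO2
Check atoms: C: 1=1, Ca: 1=1, O: 3=3
Balanced

Yes, balanced


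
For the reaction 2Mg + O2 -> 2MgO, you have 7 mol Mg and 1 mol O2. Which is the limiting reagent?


Mole ratio available / coefficient:
  Mg: 7/2 = 3.500
  O2: 1/1 = 1.000
Smaller ratio is limiting.

O2


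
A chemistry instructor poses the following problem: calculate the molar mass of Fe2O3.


M(Fe2O3) = 2×55.85 + 3×16.0
= 111.7 + 48.0
= 159.7 g/mol

159.7 g/mol


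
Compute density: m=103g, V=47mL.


ρ = mass/volume
= 103/47
= 2.191 g/mL

2.191 g/mL


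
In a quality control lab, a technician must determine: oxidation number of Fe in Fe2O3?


2x + 3(-2) = 0, so x = +3
Oxidation number: +3

+3


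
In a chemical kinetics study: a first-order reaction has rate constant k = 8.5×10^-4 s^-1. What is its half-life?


t½ = ln2/k = 0.693147/(8.5×10^-4 s^-1)
= 815.5 s

815.5 s


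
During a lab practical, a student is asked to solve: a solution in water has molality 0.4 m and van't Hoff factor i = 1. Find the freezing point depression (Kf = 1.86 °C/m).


ΔTf = Kf × m × i
= 1.86 × 0.4 × 1
= 0.744 °C

0.744 °C


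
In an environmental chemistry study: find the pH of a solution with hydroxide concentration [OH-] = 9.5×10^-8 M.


pOH = -log10([OH-]) = -log10(9.5×10^-8)
= 8 - log10(9.5) = 7.02
pH = 14 - pOH = 14 - 7.02 = 6.98

6.98


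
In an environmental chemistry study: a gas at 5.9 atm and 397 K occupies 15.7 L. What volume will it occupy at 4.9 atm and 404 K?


P1V1/T1 = P2V2/T2
V2 = P1V1T2/(T1P2)
= 5.9×15.7×404/(397×4.9)
= 19.237 L

19.237 L


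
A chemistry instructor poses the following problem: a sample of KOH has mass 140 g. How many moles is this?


M(KOH) = 56.11 g/mol
n = mass/M = 140/56.11 = 2.4951 mol

2.4951 mol


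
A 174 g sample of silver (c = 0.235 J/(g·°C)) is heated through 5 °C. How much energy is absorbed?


q = mcΔT = 174 × 0.235 × 5
= 204.45 J

204.45 J


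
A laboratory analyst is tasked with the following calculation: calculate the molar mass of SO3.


M(SO3) = 1×32.07 + 3×16.0
= 32.07 + 48.0
= 80.07 g/mol

80.07 g/mol


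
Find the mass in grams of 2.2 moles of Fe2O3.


M(Fe2O3) = 159.7 g/mol
mass = n × M = 2.2 × 159.7 = 351.34 g

351.34 g


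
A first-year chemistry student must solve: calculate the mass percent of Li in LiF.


M(LiF) = 1×6.94 + 1×19.0 = 25.94 g/mol
Mass of Li = 1 × 6.94 = 6.94 g/mol
% Li = 6.94/25.94 × 100 = 26.75%

26.75%


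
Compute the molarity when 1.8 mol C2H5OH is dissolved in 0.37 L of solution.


M = n/V = 1.8/0.37 = 4.865 mol/L

4.865 M


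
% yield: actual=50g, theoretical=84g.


% yield = actual/theoretical × 100
= 50/84 × 100
= 59.52%

59.52%


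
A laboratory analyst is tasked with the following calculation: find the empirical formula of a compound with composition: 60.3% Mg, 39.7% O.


Assume 100 g sample. Moles of each element:
  Mg: 60.3/24.31 = 2.48 mol
  O: 39.7/16.0 = 2.481 mol
Divide by smallest (2.48):
  Mg: 2.48/2.48 = 1.0
  O: 2.481/2.48 = 1.0
Empirical formula: MgO

MgO


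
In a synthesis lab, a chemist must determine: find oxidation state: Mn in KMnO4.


(+1) + x + 4(-2) = 0, so x = +7
Oxidation number: +7

+7


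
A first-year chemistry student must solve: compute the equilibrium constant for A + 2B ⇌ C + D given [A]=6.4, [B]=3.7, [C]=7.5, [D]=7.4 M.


Kc = [C][D]/([A][B]^2)
= (7.5^1 × 7.4^1)/(6.4^1 × 3.7^2)
= 55.5/87.616
= 0.6334

0.6334


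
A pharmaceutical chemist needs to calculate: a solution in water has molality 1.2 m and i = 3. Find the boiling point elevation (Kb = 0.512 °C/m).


ΔTb = Kb × m × i
= 0.512 × 1.2 × 3
= 1.8432 °C

1.8432 °C


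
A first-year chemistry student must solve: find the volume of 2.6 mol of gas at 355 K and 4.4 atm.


PV = nRT  (R = 0.08206 L·atm/(mol·K))
V = nRT/P = 2.6×0.08206×355/4.4
= 17.214 L

17.214 L


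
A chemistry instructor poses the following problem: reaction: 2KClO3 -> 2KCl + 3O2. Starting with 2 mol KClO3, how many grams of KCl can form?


Mole ratio KCl:KClO3 = 2:2
n(KCl) = 2 × 2/2 = 2.000 mol
mass = 2.000 × 74.55 = 149.1 g

149.1 g


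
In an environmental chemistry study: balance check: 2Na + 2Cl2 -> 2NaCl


Equation: 2Na + 2Cl2 -> 2NaCl
Check atoms: Cl: 4≠2, Na: 2=2
Not balanced

No, not balanced


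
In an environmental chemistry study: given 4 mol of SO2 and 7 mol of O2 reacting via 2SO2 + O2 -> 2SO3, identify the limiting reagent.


Mole ratio available / coefficient:
  SO2: 4/2 = 2.000
  O2: 7/1 = 7.000
Smaller ratio is limiting.

SO2


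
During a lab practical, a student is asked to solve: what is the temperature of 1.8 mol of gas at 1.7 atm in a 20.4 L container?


PV = nRT  (R = 0.08206 L·atm/(mol·K))
T = PV/(nR) = 1.7×20.4/(1.8×0.08206)
= 34.68/0.147708
= 234.79 K

234.79 K


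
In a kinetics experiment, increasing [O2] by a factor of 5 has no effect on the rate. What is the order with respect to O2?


rate ∝ [O2]^n
rate ∝ [O2]^0
Order in O2: 0

0


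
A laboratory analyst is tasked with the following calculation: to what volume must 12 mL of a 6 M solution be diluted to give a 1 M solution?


C1V1 = C2V2
6 × 12 = 1 × V2
V2 = 72/1 = 72.0 mL

72.0 mL


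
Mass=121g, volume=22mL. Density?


ρ = mass/volume
= 121/22
= 5.5 g/mL

5.5 g/mL


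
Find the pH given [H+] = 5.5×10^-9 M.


pH = -log10([H+]) = -log10(5.5×10^-9)
= 9 - log10(5.5)
= 9 - 0.74
= 8.26

8.26


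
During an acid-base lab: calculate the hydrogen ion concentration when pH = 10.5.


[H+] = 10^(-pH) = 10^(-10.5)
= 3.16×10^-11 M

3.16×10^-11 M


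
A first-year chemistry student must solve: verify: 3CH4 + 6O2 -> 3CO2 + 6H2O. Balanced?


Equation: 3CH4 + 6O2 -> 3CO2 + 6H2O
Check atoms: C: 3=3, H: 12=12, O: 12=12
Balanced

Yes, balanced


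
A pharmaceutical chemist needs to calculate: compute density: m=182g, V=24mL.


ρ = mass/volume
= 182/24
= 7.583 g/mL

7.583 g/mL


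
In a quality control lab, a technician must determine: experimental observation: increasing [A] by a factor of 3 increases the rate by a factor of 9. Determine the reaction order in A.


rate ∝ [A]^n
3^n = 9 → n = 2
Order in A: 2

2


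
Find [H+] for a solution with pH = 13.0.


[H+] = 10^(-pH) = 10^(-13.0)
= 1.0×10^-13 M

1.0×10^-13 M


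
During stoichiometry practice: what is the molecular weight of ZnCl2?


M(ZnCl2) = 1×65.38 + 2×35.45
= 65.38 + 70.9
= 136.28 g/mol

136.28 g/mol


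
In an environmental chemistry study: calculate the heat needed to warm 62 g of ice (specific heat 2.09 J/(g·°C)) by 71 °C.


q = mcΔT = 62 × 2.09 × 71
= 9200.18 J

9200.18 J


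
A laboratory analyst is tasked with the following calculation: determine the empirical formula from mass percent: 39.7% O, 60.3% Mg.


Assume 100 g sample. Moles of each element:
  O: 39.7/16.0 = 2.481 mol
  Mg: 60.3/24.31 = 2.48 mol
Divide by smallest (2.48):
  O: 2.481/2.48 = 1.0
  Mg: 2.48/2.48 = 1.0
Empirical formula: MgO

MgO


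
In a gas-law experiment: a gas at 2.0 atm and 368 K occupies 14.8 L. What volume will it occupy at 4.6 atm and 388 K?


P1V1/T1 = P2V2/T2
V2 = P1V1T2/(T1P2)
= 2.0×14.8×388/(368×4.6)
= 6.784 L

6.784 L


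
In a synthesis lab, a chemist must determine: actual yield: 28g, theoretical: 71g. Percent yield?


% yield = actual/theoretical × 100
= 28/71 × 100
= 39.44%

39.44%


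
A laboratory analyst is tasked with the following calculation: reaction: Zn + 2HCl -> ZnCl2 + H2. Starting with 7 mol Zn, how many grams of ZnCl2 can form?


Mole ratio ZnCl2:Zn = 1:1
n(ZnCl2) = 7 × 1/1 = 7.000 mol
mass = 7.000 × 136.28 = 953.96 g

953.96 g


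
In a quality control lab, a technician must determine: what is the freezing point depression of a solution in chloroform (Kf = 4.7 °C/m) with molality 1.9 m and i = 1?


ΔTf = Kf × m × i
= 4.7 × 1.9 × 1
= 8.93 °C

8.93 °C


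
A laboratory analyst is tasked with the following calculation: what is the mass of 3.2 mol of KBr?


M(KBr) = 119.0 g/mol
mass = n × M = 3.2 × 119.0 = 380.80 g

380.80 g


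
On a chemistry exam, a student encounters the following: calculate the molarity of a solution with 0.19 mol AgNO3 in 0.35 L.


M = n/V = 0.19/0.35 = 0.543 mol/L

0.543 M


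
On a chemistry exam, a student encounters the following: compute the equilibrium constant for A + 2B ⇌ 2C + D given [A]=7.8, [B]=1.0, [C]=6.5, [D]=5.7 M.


Kc = [C]^2[D]/([A][B]^2)
= (6.5^2 × 5.7^1)/(7.8^1 × 1.0^2)
= 240.825/7.8
= 30.88

30.88


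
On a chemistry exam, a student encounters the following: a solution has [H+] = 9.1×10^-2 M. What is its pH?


pH = -log10([H+]) = -log10(9.1×10^-2)
= 2 - log10(9.1)
= 2 - 0.96
= 1.04

1.04


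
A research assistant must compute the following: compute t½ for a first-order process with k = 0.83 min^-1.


t½ = ln2/k = 0.693147/(0.83 min^-1)
= 0.8351 min

0.8351 min


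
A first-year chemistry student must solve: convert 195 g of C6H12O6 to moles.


M(C6H12O6) = 180.16 g/mol
n = mass/M = 195/180.16 = 1.0824 mol

1.0824 mol


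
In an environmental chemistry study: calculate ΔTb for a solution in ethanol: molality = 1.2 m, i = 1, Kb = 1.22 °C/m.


ΔTb = Kb × m × i
= 1.22 × 1.2 × 1
= 1.464 °C

1.464 °C


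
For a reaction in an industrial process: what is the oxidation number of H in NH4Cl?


H is +1 with nonmetals
Oxidation number: +1

+1


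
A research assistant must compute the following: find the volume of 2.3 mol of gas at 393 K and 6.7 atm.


PV = nRT  (R = 0.08206 L·atm/(mol·K))
V = nRT/P = 2.3×0.08206×393/6.7
= 11.071 L

11.071 L


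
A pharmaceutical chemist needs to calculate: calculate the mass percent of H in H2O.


M(H2O) = 2×1.008 + 1×16.0 = 18.016 g/mol
Mass of H = 2 × 1.008 = 2.016 g/mol
% H = 2.016/18.016 × 100 = 11.19%

11.19%


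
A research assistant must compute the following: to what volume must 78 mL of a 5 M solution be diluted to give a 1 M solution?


C1V1 = C2V2
5 × 78 = 1 × V2
V2 = 390/1 = 390.0 mL

390.0 mL


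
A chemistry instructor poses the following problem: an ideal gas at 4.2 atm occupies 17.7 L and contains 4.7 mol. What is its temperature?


PV = nRT  (R = 0.08206 L·atm/(mol·K))
T = PV/(nR) = 4.2×17.7/(4.7×0.08206)
= 74.34/0.385682
= 192.75 K

192.75 K


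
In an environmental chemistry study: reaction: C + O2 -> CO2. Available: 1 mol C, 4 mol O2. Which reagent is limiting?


Mole ratio available / coefficient:
  C: 1/1 = 1.000
  O2: 4/1 = 4.000
Smaller ratio is limiting.

C


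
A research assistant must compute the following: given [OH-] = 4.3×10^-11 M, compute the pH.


pOH = -log10([OH-]) = -log10(4.3×10^-11)
= 11 - log10(4.3) = 10.37
pH = 14 - pOH = 14 - 10.37 = 3.63

3.63


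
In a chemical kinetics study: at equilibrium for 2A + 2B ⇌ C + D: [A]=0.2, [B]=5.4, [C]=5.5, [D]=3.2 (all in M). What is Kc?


Kc = [C][D]/([A]^2[B]^2)
= (5.5^1 × 3.2^1)/(0.2^2 × 5.4^2)
= 17.6/1.1664
= 15.09

15.09


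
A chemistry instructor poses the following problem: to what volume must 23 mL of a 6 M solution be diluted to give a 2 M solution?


C1V1 = C2V2
6 × 23 = 2 × V2
V2 = 138/2 = 69.0 mL

69.0 mL


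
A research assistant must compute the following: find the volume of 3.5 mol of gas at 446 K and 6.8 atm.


PV = nRT  (R = 0.08206 L·atm/(mol·K))
V = nRT/P = 3.5×0.08206×446/6.8
= 18.838 L

18.838 L


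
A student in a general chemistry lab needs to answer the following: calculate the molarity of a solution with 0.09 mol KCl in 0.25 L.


M = n/V = 0.09/0.25 = 0.360 mol/L

0.360 M


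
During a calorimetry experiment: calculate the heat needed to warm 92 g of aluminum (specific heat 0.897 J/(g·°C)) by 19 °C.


q = mcΔT = 92 × 0.897 × 19
= 1567.96 J

1567.96 J


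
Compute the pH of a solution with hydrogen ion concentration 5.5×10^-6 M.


pH = -log10([H+]) = -log10(5.5×10^-6)
= 6 - log10(5.5)
= 6 - 0.74
= 5.26

5.26


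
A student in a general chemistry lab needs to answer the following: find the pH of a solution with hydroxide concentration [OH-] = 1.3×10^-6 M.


pOH = -log10([OH-]) = -log10(1.3×10^-6)
= 6 - log10(1.3) = 5.89
pH = 14 - pOH = 14 - 5.89 = 8.11

8.11


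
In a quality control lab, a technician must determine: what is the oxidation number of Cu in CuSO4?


Sulfate is -2, so Cu = +2
Oxidation number: +2

+2


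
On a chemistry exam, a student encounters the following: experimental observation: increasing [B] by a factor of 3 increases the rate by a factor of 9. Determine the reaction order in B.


rate ∝ [B]^n
3^n = 9 → n = 2
Order in B: 2

2


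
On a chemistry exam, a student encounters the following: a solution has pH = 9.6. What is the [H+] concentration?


[H+] = 10^(-pH) = 10^(-9.6)
= 2.51×10^-10 M

2.51×10^-10 M


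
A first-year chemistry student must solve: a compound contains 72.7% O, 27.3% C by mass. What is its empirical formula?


Assume 100 g sample. Moles of each element:
  O: 72.7/16.0 = 4.544 mol
  C: 27.3/12.01 = 2.273 mol
Divide by smallest (2.273):
  O: 4.544/2.273 = 2.0
  C: 2.273/2.273 = 1.0
Empirical formula: CO2

CO2


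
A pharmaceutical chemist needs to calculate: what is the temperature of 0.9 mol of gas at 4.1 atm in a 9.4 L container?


PV = nRT  (R = 0.08206 L·atm/(mol·K))
T = PV/(nR) = 4.1×9.4/(0.9×0.08206)
= 38.54/0.073854
= 521.84 K

521.84 K


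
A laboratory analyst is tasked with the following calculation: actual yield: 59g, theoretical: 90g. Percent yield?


% yield = actual/theoretical × 100
= 59/90 × 100
= 65.56%

65.56%


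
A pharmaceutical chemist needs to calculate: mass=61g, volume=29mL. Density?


ρ = mass/volume
= 61/29
= 2.103 g/mL

2.103 g/mL


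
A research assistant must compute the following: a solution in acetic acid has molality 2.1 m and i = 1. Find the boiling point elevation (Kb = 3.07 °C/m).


ΔTb = Kb × m × i
= 3.07 × 2.1 × 1
= 6.447 °C

6.447 °C


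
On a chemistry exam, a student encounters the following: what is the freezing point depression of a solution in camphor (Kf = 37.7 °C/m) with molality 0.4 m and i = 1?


ΔTf = Kf × m × i
= 37.7 × 0.4 × 1
= 15.08 °C

15.08 °C


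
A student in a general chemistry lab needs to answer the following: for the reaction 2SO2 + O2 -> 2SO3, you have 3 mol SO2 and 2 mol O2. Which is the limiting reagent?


Mole ratio available / coefficient:
  SO2: 3/2 = 1.500
  O2: 2/1 = 2.000
Smaller ratio is limiting.

SO2


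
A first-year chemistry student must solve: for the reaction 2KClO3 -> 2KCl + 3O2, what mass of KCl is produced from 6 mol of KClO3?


Mole ratio KCl:KClO3 = 2:2
n(KCl) = 6 × 2/2 = 6.000 mol
mass = 6.000 × 74.55 = 447.3 g

447.3 g


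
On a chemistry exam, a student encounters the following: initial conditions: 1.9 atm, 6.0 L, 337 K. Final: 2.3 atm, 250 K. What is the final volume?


P1V1/T1 = P2V2/T2
V2 = P1V1T2/(T1P2)
= 1.9×6.0×250/(337×2.3)
= 3.677 L

3.677 L


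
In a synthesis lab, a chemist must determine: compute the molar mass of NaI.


M(NaI) = 1×22.99 + 1×126.9
= 22.99 + 126.9
= 149.89 g/mol

149.89 g/mol


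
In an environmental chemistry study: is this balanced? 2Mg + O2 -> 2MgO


Equation: 2Mg + O2 -> 2MgO
Check atoms: Mg: 2=2, O: 2=2
Balanced

Yes, balanced


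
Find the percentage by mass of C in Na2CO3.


M(Na2CO3) = 2×22.99 + 1×12.01 + 3×16.0 = 105.99 g/mol
Mass of C = 1 × 12.01 = 12.01 g/mol
% C = 12.01/105.99 × 100 = 11.33%

11.33%


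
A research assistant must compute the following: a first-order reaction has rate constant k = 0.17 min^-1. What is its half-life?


t½ = ln2/k = 0.693147/(0.17 min^-1)
= 4.077 min

4.077 min


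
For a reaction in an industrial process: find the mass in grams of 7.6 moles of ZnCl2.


M(ZnCl2) = 136.28 g/mol
mass = n × M = 7.6 × 136.28 = 1035.73 g

1035.73 g


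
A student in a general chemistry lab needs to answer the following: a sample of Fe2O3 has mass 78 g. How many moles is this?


M(Fe2O3) = 159.7 g/mol
n = mass/M = 78/159.7 = 0.4884 mol

0.4884 mol


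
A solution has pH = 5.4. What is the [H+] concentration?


[H+] = 10^(-pH) = 10^(-5.4)
= 3.98×10^-6 M

3.98×10^-6 M


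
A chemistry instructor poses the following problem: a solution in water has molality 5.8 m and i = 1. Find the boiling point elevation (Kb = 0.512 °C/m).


ΔTb = Kb × m × i
= 0.512 × 5.8 × 1
= 2.9696 °C

2.9696 °C


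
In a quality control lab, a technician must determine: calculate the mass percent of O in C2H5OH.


M(C2H5OH) = 2×12.01 + 6×1.008 + 1×16.0 = 46.068 g/mol
Mass of O = 1 × 16.0 = 16.00 g/mol
% O = 16.00/46.068 × 100 = 34.73%

34.73%


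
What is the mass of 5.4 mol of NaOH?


M(NaOH) = 40.0 g/mol
mass = n × M = 5.4 × 40.0 = 216.00 g

216.00 g


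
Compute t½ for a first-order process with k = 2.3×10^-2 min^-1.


t½ = ln2/k = 0.693147/(2.3×10^-2 min^-1)
= 30.14 min

30.14 min


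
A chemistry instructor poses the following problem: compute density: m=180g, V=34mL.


ρ = mass/volume
= 180/34
= 5.294 g/mL

5.294 g/mL


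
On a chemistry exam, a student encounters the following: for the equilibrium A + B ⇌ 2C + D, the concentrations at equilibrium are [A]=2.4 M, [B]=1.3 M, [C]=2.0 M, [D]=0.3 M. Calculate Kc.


Kc = [C]^2[D]/([A][B])
= (2.0^2 × 0.3^1)/(2.4^1 × 1.3^1)
= 1.2/3.12
= 0.3846

0.3846


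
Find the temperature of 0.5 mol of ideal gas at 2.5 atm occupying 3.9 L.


PV = nRT  (R = 0.08206 L·atm/(mol·K))
T = PV/(nR) = 2.5×3.9/(0.5×0.08206)
= 9.75/0.041030
= 237.63 K

237.63 K


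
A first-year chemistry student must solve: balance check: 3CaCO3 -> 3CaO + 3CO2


Equation: 3CaCO3 -> 3CaO + 3CO2
Check atoms: C: 3=3, Ca: 3=3, O: 9=9
Balanced

Yes, balanced


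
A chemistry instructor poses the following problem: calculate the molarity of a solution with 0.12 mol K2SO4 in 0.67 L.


M = n/V = 0.12/0.67 = 0.179 mol/L

0.179 M


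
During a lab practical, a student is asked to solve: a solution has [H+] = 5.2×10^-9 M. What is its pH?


pH = -log10([H+]) = -log10(5.2×10^-9)
= 9 - log10(5.2)
= 9 - 0.72
= 8.28

8.28


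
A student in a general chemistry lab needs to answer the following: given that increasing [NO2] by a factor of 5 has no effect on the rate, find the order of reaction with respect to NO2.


rate ∝ [NO2]^n
rate ∝ [NO2]^0
Order in NO2: 0

0


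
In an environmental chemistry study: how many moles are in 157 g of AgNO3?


M(AgNO3) = 169.88 g/mol
n = mass/M = 157/169.88 = 0.9242 mol

0.9242 mol


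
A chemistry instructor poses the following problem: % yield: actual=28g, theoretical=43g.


% yield = actual/theoretical × 100
= 28/43 × 100
= 65.12%

65.12%


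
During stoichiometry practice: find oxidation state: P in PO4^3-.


x + 4(-2) = -3, so x = +5
Oxidation number: +5

+5


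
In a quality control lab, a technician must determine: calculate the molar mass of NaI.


M(NaI) = 1×22.99 + 1×126.9
= 22.99 + 126.9
= 149.89 g/mol

149.89 g/mol


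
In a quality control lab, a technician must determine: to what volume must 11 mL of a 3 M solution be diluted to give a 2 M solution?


C1V1 = C2V2
3 × 11 = 2 × V2
V2 = 33/2 = 16.5 mL

16.5 mL


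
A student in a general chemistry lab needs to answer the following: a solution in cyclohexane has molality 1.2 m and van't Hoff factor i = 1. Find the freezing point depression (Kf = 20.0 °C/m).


ΔTf = Kf × m × i
= 20.0 × 1.2 × 1
= 24.0 °C

24.0 °C


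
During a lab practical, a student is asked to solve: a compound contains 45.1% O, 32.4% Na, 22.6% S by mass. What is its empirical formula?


Assume 100 g sample. Moles of each element:
  O: 45.1/16.0 = 2.819 mol
  Na: 32.4/22.99 = 1.409 mol
  S: 22.6/32.07 = 0.705 mol
Divide by smallest (0.705):
  O: 2.819/0.705 = 4.0
  Na: 1.409/0.705 = 2.0
  S: 0.705/0.705 = 1.0
Empirical formula: Na2SO4

Na2SO4


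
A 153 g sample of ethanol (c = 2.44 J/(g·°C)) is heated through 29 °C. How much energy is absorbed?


q = mcΔT = 153 × 2.44 × 29
= 10826.28 J

10826.28 J


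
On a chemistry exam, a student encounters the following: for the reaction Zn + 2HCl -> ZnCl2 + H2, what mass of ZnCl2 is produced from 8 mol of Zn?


Mole ratio ZnCl2:Zn = 1:1
n(ZnCl2) = 8 × 1/1 = 8.000 mol
mass = 8.000 × 136.28 = 1090.24 g

1090.24 g


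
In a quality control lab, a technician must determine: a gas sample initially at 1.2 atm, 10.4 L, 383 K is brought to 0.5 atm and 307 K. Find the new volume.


P1V1/T1 = P2V2/T2
V2 = P1V1T2/(T1P2)
= 1.2×10.4×307/(383×0.5)
= 20.007 L

20.007 L


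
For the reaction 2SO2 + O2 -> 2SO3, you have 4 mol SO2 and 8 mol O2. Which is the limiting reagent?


Mole ratio available / coefficient:
  SO2: 4/2 = 2.000
  O2: 8/1 = 8.000
Smaller ratio is limiting.

SO2


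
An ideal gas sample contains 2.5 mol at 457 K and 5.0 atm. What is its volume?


PV = nRT  (R = 0.08206 L·atm/(mol·K))
V = nRT/P = 2.5×0.08206×457/5.0
= 18.751 L

18.751 L


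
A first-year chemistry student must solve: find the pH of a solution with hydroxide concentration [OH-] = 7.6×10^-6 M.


pOH = -log10([OH-]) = -log10(7.6×10^-6)
= 6 - log10(7.6) = 5.12
pH = 14 - pOH = 14 - 5.12 = 8.88

8.88


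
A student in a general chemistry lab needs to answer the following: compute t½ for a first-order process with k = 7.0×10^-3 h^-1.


t½ = ln2/k = 0.693147/(7.0×10^-3 h^-1)
= 99.02 h

99.02 h


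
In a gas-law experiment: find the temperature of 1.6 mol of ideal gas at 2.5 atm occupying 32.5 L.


PV = nRT  (R = 0.08206 L·atm/(mol·K))
T = PV/(nR) = 2.5×32.5/(1.6×0.08206)
= 81.25/0.131296
= 618.83 K

618.83 K


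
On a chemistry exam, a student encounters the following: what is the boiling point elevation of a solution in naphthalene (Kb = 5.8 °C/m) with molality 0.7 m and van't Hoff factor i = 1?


ΔTb = Kb × m × i
= 5.8 × 0.7 × 1
= 4.06 °C

4.06 °C


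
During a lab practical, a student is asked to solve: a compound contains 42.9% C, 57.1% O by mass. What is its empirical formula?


Assume 100 g sample. Moles of each element:
  C: 42.9/12.01 = 3.572 mol
  O: 57.1/16.0 = 3.569 mol
Divide by smallest (3.569):
  C: 3.572/3.569 = 1.0
  O: 3.569/3.569 = 1.0
Empirical formula: CO

CO


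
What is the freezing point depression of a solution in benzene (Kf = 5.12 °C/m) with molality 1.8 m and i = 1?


ΔTf = Kf × m × i
= 5.12 × 1.8 × 1
= 9.216 °C

9.216 °C


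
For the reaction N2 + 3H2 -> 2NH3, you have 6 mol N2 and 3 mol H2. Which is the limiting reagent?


Mole ratio available / coefficient:
  N2: 6/1 = 6.000
  H2: 3/3 = 1.000
Smaller ratio is limiting.

H2


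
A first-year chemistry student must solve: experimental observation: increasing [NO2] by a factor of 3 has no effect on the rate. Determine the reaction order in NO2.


rate ∝ [NO2]^n
rate ∝ [NO2]^0
Order in NO2: 0

0


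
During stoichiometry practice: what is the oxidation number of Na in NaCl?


Group 1 metal: +1
Oxidation number: +1

+1


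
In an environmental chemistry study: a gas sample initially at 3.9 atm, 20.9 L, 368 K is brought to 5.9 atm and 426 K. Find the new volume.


P1V1/T1 = P2V2/T2
V2 = P1V1T2/(T1P2)
= 3.9×20.9×426/(368×5.9)
= 15.993 L

15.993 L


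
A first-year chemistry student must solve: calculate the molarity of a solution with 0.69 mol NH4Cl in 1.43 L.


M = n/V = 0.69/1.43 = 0.483 mol/L

0.483 M


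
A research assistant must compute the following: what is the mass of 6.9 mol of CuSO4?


M(CuSO4) = 159.62 g/mol
mass = n × M = 6.9 × 159.62 = 1101.38 g

1101.38 g


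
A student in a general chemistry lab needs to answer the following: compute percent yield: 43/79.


% yield = actual/theoretical × 100
= 43/79 × 100
= 54.43%

54.43%


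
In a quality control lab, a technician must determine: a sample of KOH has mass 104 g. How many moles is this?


M(KOH) = 56.11 g/mol
n = mass/M = 104/56.11 = 1.8535 mol

1.8535 mol


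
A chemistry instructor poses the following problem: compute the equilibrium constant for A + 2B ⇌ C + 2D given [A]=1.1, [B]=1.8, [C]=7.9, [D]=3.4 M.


Kc = [C][D]^2/([A][B]^2)
= (7.9^1 × 3.4^2)/(1.1^1 × 1.8^2)
= 91.324/3.564
= 25.62

25.62


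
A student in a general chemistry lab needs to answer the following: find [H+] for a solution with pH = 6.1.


[H+] = 10^(-pH) = 10^(-6.1)
= 7.94×10^-7 M

7.94×10^-7 M


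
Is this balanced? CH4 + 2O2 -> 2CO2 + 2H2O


Equation: CH4 + 2O2 -> 2CO2 + 2H2O
Check atoms: C: 1≠2, H: 4=4, O: 4≠6
Not balanced

No, not balanced


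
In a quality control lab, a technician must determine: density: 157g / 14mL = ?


ρ = mass/volume
= 157/14
= 11.214 g/mL

11.214 g/mL


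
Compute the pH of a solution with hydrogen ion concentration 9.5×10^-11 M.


pH = -log10([H+]) = -log10(9.5×10^-11)
= 11 - log10(9.5)
= 11 - 0.98
= 10.02

10.02


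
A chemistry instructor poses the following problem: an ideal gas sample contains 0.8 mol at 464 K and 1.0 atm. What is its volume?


PV = nRT  (R = 0.08206 L·atm/(mol·K))
V = nRT/P = 0.8×0.08206×464/1.0
= 30.461 L

30.461 L


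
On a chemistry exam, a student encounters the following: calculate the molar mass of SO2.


M(SO2) = 1×32.07 + 2×16.0
= 32.07 + 32.0
= 64.07 g/mol

64.07 g/mol


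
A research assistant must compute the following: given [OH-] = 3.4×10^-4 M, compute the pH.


pOH = -log10([OH-]) = -log10(3.4×10^-4)
= 4 - log10(3.4) = 3.47
pH = 14 - pOH = 14 - 3.47 = 10.53

10.53


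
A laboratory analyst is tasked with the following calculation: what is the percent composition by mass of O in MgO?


M(MgO) = 1×24.31 + 1×16.0 = 40.31 g/mol
Mass of O = 1 × 16.0 = 16.00 g/mol
% O = 16.00/40.31 × 100 = 39.69%

39.69%


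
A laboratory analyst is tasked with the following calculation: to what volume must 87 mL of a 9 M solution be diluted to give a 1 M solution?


C1V1 = C2V2
9 × 87 = 1 × V2
V2 = 783/1 = 783.0 mL

783.0 mL


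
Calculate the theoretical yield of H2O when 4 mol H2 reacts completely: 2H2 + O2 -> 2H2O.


Mole ratio H2O:H2 = 2:2
n(H2O) = 4 × 2/2 = 4.000 mol
mass = 4.000 × 18.02 = 72.08 g

72.08 g


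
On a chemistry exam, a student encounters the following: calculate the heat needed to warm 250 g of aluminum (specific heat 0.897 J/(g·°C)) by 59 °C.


q = mcΔT = 250 × 0.897 × 59
= 13230.75 J

13230.75 J


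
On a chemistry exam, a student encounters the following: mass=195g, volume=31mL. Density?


ρ = mass/volume
= 195/31
= 6.29 g/mL

6.29 g/mL


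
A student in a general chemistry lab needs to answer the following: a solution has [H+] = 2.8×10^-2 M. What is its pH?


pH = -log10([H+]) = -log10(2.8×10^-2)
= 2 - log10(2.8)
= 2 - 0.45
= 1.55

1.55


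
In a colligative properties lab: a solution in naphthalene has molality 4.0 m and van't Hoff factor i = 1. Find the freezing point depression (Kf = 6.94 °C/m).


ΔTf = Kf × m × i
= 6.94 × 4.0 × 1
= 27.76 °C

27.76 °C


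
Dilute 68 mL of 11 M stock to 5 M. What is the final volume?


C1V1 = C2V2
11 × 68 = 5 × V2
V2 = 748/5 = 149.6 mL

149.6 mL


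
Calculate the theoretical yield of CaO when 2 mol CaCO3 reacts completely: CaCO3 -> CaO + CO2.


Mole ratio CaO:CaCO3 = 1:1
n(CaO) = 2 × 1/1 = 2.000 mol
mass = 2.000 × 56.08 = 112.16 g

112.16 g


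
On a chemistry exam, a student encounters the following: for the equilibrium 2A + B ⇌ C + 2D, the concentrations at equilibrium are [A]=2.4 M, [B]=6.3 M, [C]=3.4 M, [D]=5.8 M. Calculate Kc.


Kc = [C][D]^2/([A]^2[B])
= (3.4^1 × 5.8^2)/(2.4^2 × 6.3^1)
= 114.376/36.288
= 3.152

3.152


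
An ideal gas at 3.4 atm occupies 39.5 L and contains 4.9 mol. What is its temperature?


PV = nRT  (R = 0.08206 L·atm/(mol·K))
T = PV/(nR) = 3.4×39.5/(4.9×0.08206)
= 134.30/0.402094
= 334.00 K

334.00 K
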